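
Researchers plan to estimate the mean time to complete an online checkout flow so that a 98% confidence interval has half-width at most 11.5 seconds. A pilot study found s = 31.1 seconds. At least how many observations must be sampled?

40

For a mean, the margin of error is E = z·σ/√n, so n = (zσ/E)².
At 98% confidence, z = 2.326.
n = (2.326 × 31.1 / 11.5)² = 39.57
Round up: n = 40.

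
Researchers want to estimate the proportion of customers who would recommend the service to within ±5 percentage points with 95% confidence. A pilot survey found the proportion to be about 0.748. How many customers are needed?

For a proportion with margin E = 0.05 at 95% confidence, z = 1.960.
n = p̂(1−p̂)(z/E)² = 0.748 × 0.252 × (1.960/0.05)² = 289.65
Round up: n = 290.

290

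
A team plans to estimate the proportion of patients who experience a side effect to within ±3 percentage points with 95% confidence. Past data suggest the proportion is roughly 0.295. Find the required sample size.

For a proportion with margin E = 0.03 at 95% confidence, z = 1.960.
n = p̂(1−p̂)(z/E)² = 0.295 × 0.705 × (1.960/0.03)² = 887.73
Round up: n = 888.

n = 888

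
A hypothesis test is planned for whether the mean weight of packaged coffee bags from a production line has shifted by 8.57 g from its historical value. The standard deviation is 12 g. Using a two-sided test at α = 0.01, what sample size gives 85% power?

n = 26

For a one-sample z-test, n = ((z_{α/2} + z_β)·σ/δ)².
z_{α/2} = 2.576 (two-sided α = 0.01); z_β = 1.036 (power 85% → β = 0.15).
n = (3.612 × 12 / 8.57)² = 25.58
Round up: n = 26.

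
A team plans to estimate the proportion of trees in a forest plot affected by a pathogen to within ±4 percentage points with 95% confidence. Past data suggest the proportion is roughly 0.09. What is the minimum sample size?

For a proportion with margin E = 0.04 at 95% confidence, z = 1.960.
n = p̂(1−p̂)(z/E)² = 0.09 × 0.91 × (1.960/0.04)² = 196.64
Round up: n = 197.

n = 197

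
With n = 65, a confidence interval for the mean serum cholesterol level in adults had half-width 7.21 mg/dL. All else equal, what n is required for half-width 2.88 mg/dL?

n = 408

Margin of error scales as 1/√n, so n₂ = n₁·(E₁/E₂)².
n₂ = 65 × (7.21/2.88)² = 65 × 6.267 = 407.36
Round up: n₂ = 408.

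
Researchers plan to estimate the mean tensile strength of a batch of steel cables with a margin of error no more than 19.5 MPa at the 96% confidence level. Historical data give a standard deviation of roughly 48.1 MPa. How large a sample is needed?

26

For a mean, the margin of error is E = z·σ/√n, so n = (zσ/E)².
At 96% confidence, z = 2.054.
n = (2.054 × 48.1 / 19.5)² = 25.67
Round up: n = 26.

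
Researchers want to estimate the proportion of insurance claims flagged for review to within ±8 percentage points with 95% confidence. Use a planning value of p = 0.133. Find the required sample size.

For a proportion with margin E = 0.08 at 95% confidence, z = 1.960.
n = p̂(1−p̂)(z/E)² = 0.133 × 0.867 × (1.960/0.08)² = 69.22
Round up: n = 70.

70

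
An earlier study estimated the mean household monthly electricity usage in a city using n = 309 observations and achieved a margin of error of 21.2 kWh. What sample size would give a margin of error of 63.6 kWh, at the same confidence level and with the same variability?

35

Margin of error scales as 1/√n, so n₂ = n₁·(E₁/E₂)².
n₂ = 309 × (21.2/63.6)² = 309 × 0.1111 = 34.33
Round up: n₂ = 35.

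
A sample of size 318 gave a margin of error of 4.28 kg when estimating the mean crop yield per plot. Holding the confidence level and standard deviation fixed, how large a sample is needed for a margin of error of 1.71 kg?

Margin of error scales as 1/√n, so n₂ = n₁·(E₁/E₂)².
n₂ = 318 × (4.28/1.71)² = 318 × 6.265 = 1992.27
Round up: n₂ = 1993.

1993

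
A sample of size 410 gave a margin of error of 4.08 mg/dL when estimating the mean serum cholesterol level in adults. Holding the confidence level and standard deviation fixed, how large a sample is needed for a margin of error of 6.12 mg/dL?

Margin of error scales as 1/√n, so n₂ = n₁·(E₁/E₂)².
n₂ = 410 × (4.08/6.12)² = 410 × 0.4444 = 182.20
Round up: n₂ = 183.

183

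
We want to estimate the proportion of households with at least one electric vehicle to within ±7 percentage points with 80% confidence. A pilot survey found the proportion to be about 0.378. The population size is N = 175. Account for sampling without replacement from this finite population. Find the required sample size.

For a proportion with margin E = 0.07 at 80% confidence, z = 1.282.
n = p̂(1−p̂)(z/E)² = 0.378 × 0.622 × (1.282/0.07)² = 78.86 — call this n₀.
Finite-population correction with N = 175: n = n₀ / (1 + (n₀−1)/N) = 78.86 / 1.445 = 54.57
Round up: n = 55.

55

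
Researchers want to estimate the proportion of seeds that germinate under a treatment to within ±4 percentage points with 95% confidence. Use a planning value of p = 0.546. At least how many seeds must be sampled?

For a proportion with margin E = 0.04 at 95% confidence, z = 1.960.
n = p̂(1−p̂)(z/E)² = 0.546 × 0.454 × (1.960/0.04)² = 595.17
Round up: n = 596.

596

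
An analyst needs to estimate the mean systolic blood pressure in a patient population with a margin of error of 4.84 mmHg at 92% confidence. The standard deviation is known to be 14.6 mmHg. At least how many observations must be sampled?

For a mean, the margin of error is E = z·σ/√n, so n = (zσ/E)².
At 92% confidence, z = 1.751.
n = (1.751 × 14.6 / 4.84)² = 27.90
Round up: n = 28.

28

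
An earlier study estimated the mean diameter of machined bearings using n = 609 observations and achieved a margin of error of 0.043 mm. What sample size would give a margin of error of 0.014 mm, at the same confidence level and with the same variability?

5746

Margin of error scales as 1/√n, so n₂ = n₁·(E₁/E₂)².
n₂ = 609 × (0.043/0.014)² = 609 × 9.434 = 5745.31
Round up: n₂ = 5746.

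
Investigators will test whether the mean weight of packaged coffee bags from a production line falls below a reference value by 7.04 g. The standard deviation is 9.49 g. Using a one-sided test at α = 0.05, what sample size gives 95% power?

For a one-sample z-test, n = ((z_α + z_β)·σ/δ)².
z_α = 1.645 (one-sided α = 0.05); z_β = 1.645 (power 95% → β = 0.05).
n = (3.290 × 9.49 / 7.04)² = 19.67
Round up: n = 20.

20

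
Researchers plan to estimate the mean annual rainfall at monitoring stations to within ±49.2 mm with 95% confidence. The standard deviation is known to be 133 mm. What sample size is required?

For a mean, the margin of error is E = z·σ/√n, so n = (zσ/E)².
At 95% confidence, z = 1.960.
n = (1.960 × 133 / 49.2)² = 28.07
Round up: n = 29.

29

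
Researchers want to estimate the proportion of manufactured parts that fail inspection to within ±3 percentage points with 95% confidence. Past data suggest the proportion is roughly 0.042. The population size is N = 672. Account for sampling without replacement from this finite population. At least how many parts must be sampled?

137

For a proportion with margin E = 0.03 at 95% confidence, z = 1.960.
n = p̂(1−p̂)(z/E)² = 0.042 × 0.958 × (1.960/0.03)² = 171.75 — call this n₀.
Finite-population correction with N = 672: n = n₀ / (1 + (n₀−1)/N) = 171.75 / 1.254 = 136.96
Round up: n = 137.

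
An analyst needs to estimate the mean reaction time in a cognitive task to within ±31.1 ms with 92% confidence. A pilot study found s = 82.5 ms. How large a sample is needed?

For a mean, the margin of error is E = z·σ/√n, so n = (zσ/E)².
At 92% confidence, z = 1.751.
n = (1.751 × 82.5 / 31.1)² = 21.58
Round up: n = 22.

n = 22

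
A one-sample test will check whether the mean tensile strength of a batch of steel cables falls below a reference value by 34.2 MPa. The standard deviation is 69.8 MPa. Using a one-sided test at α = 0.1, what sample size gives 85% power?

For a one-sample z-test, n = ((z_α + z_β)·σ/δ)².
z_α = 1.282 (one-sided α = 0.1); z_β = 1.036 (power 85% → β = 0.15).
n = (2.318 × 69.8 / 34.2)² = 22.38
Round up: n = 23.

23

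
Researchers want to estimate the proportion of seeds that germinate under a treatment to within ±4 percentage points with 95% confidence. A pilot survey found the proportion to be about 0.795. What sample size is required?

For a proportion with margin E = 0.04 at 95% confidence, z = 1.960.
n = p̂(1−p̂)(z/E)² = 0.795 × 0.205 × (1.960/0.04)² = 391.30
Round up: n = 392.

392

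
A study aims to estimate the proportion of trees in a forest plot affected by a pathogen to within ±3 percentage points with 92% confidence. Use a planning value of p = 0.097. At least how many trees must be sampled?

n = 299

For a proportion with margin E = 0.03 at 92% confidence, z = 1.751.
n = p̂(1−p̂)(z/E)² = 0.097 × 0.903 × (1.751/0.03)² = 298.39
Round up: n = 299.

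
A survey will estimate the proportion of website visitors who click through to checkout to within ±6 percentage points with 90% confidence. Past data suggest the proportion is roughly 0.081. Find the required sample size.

n = 56

For a proportion with margin E = 0.06 at 90% confidence, z = 1.645.
n = p̂(1−p̂)(z/E)² = 0.081 × 0.919 × (1.645/0.06)² = 55.95
Round up: n = 56.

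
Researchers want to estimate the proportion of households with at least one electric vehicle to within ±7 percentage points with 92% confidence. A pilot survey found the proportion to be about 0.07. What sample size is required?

41

For a proportion with margin E = 0.07 at 92% confidence, z = 1.751.
n = p̂(1−p̂)(z/E)² = 0.07 × 0.93 × (1.751/0.07)² = 40.73
Round up: n = 41.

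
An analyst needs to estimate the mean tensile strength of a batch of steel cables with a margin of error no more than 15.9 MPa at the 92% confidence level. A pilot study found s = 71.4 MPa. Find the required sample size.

62

For a mean, the margin of error is E = z·σ/√n, so n = (zσ/E)².
At 92% confidence, z = 1.751.
n = (1.751 × 71.4 / 15.9)² = 61.83
Round up: n = 62.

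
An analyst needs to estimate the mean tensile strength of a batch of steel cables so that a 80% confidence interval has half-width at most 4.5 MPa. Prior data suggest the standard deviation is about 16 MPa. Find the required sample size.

For a mean, the margin of error is E = z·σ/√n, so n = (zσ/E)².
At 80% confidence, z = 1.282.
n = (1.282 × 16 / 4.5)² = 20.78
Round up: n = 21.

21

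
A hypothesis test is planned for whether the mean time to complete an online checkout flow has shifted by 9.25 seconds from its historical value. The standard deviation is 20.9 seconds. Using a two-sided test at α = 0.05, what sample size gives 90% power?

54

For a one-sample z-test, n = ((z_{α/2} + z_β)·σ/δ)².
z_{α/2} = 1.960 (two-sided α = 0.05); z_β = 1.282 (power 90% → β = 0.1).
n = (3.242 × 20.9 / 9.25)² = 53.66
Round up: n = 54.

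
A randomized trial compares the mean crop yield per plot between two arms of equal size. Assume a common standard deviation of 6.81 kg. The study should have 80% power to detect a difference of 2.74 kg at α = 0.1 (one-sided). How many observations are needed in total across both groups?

For two equal groups, n per group = 2·((z_α + z_β)·σ/δ)².
z_α = 1.282; z_β = 0.842 (power 80%).
n = 2 × (2.124 × 6.81 / 2.74)² = 2 × 27.87 = 55.74
Round up: n = 56 per group.
Total across both groups: 2 × 56 = 112.

112 total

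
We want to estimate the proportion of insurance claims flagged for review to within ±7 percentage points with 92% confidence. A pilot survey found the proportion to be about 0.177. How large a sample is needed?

For a proportion with margin E = 0.07 at 92% confidence, z = 1.751.
n = p̂(1−p̂)(z/E)² = 0.177 × 0.823 × (1.751/0.07)² = 91.15
Round up: n = 92.

92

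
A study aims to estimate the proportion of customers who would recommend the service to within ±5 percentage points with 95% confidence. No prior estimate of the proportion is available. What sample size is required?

385

For a proportion with margin E = 0.05 at 95% confidence, z = 1.960.
With no prior estimate, use p = 0.5, which maximizes p(1−p) at 0.25.
n = 0.25 × (z/E)² = 0.25 × (1.960/0.05)² = 384.16
Round up: n = 385.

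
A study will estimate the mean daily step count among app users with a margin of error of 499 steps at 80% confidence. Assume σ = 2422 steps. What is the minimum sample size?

For a mean, the margin of error is E = z·σ/√n, so n = (zσ/E)².
At 80% confidence, z = 1.282.
n = (1.282 × 2422 / 499)² = 38.72
Round up: n = 39.

n = 39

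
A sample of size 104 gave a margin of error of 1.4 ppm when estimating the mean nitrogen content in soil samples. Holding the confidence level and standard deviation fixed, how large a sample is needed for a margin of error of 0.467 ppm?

935

Margin of error scales as 1/√n, so n₂ = n₁·(E₁/E₂)².
n₂ = 104 × (1.4/0.467)² = 104 × 8.987 = 934.65
Round up: n₂ = 935.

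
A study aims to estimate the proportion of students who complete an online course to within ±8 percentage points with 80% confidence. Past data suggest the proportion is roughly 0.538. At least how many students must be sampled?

For a proportion with margin E = 0.08 at 80% confidence, z = 1.282.
n = p̂(1−p̂)(z/E)² = 0.538 × 0.462 × (1.282/0.08)² = 63.83
Round up: n = 64.

64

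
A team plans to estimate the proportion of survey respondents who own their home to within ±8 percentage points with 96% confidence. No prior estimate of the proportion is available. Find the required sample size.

165

For a proportion with margin E = 0.08 at 96% confidence, z = 2.054.
With no prior estimate, use p = 0.5, which maximizes p(1−p) at 0.25.
n = 0.25 × (z/E)² = 0.25 × (2.054/0.08)² = 164.80
Round up: n = 165.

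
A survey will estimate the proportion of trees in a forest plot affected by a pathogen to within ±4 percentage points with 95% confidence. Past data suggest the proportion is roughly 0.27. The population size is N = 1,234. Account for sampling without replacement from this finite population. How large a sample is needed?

For a proportion with margin E = 0.04 at 95% confidence, z = 1.960.
n = p̂(1−p̂)(z/E)² = 0.27 × 0.73 × (1.960/0.04)² = 473.24 — call this n₀.
Finite-population correction with N = 1,234: n = n₀ / (1 + (n₀−1)/N) = 473.24 / 1.383 = 342.18
Round up: n = 343.

343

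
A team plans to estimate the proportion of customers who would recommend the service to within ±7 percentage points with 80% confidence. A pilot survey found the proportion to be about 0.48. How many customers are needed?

84

For a proportion with margin E = 0.07 at 80% confidence, z = 1.282.
n = p̂(1−p̂)(z/E)² = 0.48 × 0.52 × (1.282/0.07)² = 83.72
Round up: n = 84.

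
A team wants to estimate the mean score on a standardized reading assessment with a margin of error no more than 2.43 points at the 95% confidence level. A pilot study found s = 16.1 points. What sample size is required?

For a mean, the margin of error is E = z·σ/√n, so n = (zσ/E)².
At 95% confidence, z = 1.960.
n = (1.960 × 16.1 / 2.43)² = 168.64
Round up: n = 169.

169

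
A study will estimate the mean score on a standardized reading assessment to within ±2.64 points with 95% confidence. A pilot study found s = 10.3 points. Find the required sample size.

n = 59

For a mean, the margin of error is E = z·σ/√n, so n = (zσ/E)².
At 95% confidence, z = 1.960.
n = (1.960 × 10.3 / 2.64)² = 58.48
Round up: n = 59.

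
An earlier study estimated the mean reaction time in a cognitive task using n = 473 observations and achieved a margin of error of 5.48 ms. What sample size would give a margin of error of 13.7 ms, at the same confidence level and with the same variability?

76

Margin of error scales as 1/√n, so n₂ = n₁·(E₁/E₂)².
n₂ = 473 × (5.48/13.7)² = 473 × 0.16 = 75.68
Round up: n₂ = 76.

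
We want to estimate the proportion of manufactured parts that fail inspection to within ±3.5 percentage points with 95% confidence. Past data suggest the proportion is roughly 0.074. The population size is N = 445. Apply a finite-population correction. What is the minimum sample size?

For a proportion with margin E = 0.035 at 95% confidence, z = 1.960.
n = p̂(1−p̂)(z/E)² = 0.074 × 0.926 × (1.960/0.035)² = 214.89 — call this n₀.
Finite-population correction with N = 445: n = n₀ / (1 + (n₀−1)/N) = 214.89 / 1.481 = 145.10
Round up: n = 146.

146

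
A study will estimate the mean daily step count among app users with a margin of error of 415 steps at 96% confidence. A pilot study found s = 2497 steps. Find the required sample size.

153

For a mean, the margin of error is E = z·σ/√n, so n = (zσ/E)².
At 96% confidence, z = 2.054.
n = (2.054 × 2497 / 415)² = 152.74
Round up: n = 153.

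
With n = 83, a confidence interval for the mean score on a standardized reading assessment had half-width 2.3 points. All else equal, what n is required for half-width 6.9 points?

10

Margin of error scales as 1/√n, so n₂ = n₁·(E₁/E₂)².
n₂ = 83 × (2.3/6.9)² = 83 × 0.1111 = 9.22
Round up: n₂ = 10.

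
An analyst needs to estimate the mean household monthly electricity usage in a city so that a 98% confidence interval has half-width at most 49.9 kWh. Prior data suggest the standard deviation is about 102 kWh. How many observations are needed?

23

For a mean, the margin of error is E = z·σ/√n, so n = (zσ/E)².
At 98% confidence, z = 2.326.
n = (2.326 × 102 / 49.9)² = 22.61
Round up: n = 23.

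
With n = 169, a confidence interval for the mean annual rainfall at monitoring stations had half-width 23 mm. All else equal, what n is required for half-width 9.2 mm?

n = 1057

Margin of error scales as 1/√n, so n₂ = n₁·(E₁/E₂)².
n₂ = 169 × (23/9.2)² = 169 × 6.25 = 1056.25
Round up: n₂ = 1057.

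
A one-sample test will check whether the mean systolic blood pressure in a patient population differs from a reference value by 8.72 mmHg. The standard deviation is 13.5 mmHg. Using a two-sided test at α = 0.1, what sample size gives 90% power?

For a one-sample z-test, n = ((z_{α/2} + z_β)·σ/δ)².
z_{α/2} = 1.645 (two-sided α = 0.1); z_β = 1.282 (power 90% → β = 0.1).
n = (2.927 × 13.5 / 8.72)² = 20.53
Round up: n = 21.

21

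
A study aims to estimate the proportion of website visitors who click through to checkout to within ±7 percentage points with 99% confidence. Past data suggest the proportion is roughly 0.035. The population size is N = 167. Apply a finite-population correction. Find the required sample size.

For a proportion with margin E = 0.07 at 99% confidence, z = 2.576.
n = p̂(1−p̂)(z/E)² = 0.035 × 0.965 × (2.576/0.07)² = 45.74 — call this n₀.
Finite-population correction with N = 167: n = n₀ / (1 + (n₀−1)/N) = 45.74 / 1.268 = 36.07
Round up: n = 37.

37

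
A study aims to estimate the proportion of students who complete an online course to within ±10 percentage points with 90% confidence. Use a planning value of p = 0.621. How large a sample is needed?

For a proportion with margin E = 0.1 at 90% confidence, z = 1.645.
n = p̂(1−p̂)(z/E)² = 0.621 × 0.379 × (1.645/0.1)² = 63.69
Round up: n = 64.

n = 64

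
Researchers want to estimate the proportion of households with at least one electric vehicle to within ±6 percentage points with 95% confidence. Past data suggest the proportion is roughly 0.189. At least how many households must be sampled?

For a proportion with margin E = 0.06 at 95% confidence, z = 1.960.
n = p̂(1−p̂)(z/E)² = 0.189 × 0.811 × (1.960/0.06)² = 163.57
Round up: n = 164.

164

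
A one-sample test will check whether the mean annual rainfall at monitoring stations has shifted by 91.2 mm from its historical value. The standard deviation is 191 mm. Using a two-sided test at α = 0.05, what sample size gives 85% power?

40

For a one-sample z-test, n = ((z_{α/2} + z_β)·σ/δ)².
z_{α/2} = 1.960 (two-sided α = 0.05); z_β = 1.036 (power 85% → β = 0.15).
n = (2.996 × 191 / 91.2)² = 39.37
Round up: n = 40.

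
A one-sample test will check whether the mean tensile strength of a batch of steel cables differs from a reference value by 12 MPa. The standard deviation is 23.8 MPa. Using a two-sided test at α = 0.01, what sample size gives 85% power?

For a one-sample z-test, n = ((z_{α/2} + z_β)·σ/δ)².
z_{α/2} = 2.576 (two-sided α = 0.01); z_β = 1.036 (power 85% → β = 0.15).
n = (3.612 × 23.8 / 12)² = 51.32
Round up: n = 52.

52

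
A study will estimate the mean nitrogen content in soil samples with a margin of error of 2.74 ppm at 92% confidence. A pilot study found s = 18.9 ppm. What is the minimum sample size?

146

For a mean, the margin of error is E = z·σ/√n, so n = (zσ/E)².
At 92% confidence, z = 1.751.
n = (1.751 × 18.9 / 2.74)² = 145.88
Round up: n = 146.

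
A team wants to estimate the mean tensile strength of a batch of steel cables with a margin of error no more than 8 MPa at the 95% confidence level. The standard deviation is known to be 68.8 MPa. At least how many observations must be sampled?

285

For a mean, the margin of error is E = z·σ/√n, so n = (zσ/E)².
At 95% confidence, z = 1.960.
n = (1.960 × 68.8 / 8)² = 284.12
Round up: n = 285.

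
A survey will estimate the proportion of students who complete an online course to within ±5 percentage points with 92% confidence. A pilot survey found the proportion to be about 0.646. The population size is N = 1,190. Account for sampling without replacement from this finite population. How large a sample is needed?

For a proportion with margin E = 0.05 at 92% confidence, z = 1.751.
n = p̂(1−p̂)(z/E)² = 0.646 × 0.354 × (1.751/0.05)² = 280.46 — call this n₀.
Finite-population correction with N = 1,190: n = n₀ / (1 + (n₀−1)/N) = 280.46 / 1.235 = 227.09
Round up: n = 228.

228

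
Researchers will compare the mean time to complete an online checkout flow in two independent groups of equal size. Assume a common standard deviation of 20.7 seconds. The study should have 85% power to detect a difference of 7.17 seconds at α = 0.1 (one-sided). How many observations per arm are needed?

90 per group

For two equal groups, n per group = 2·((z_α + z_β)·σ/δ)².
z_α = 1.282; z_β = 1.036 (power 85%).
n = 2 × (2.318 × 20.7 / 7.17)² = 2 × 44.78 = 89.56
Round up: n = 90 per group.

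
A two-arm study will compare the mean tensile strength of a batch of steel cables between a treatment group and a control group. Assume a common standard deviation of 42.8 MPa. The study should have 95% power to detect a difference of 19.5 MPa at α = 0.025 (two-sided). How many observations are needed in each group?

146 per group

For two equal groups, n per group = 2·((z_{α/2} + z_β)·σ/δ)².
z_{α/2} = 2.241; z_β = 1.645 (power 95%).
n = 2 × (3.886 × 42.8 / 19.5)² = 2 × 72.75 = 145.50
Round up: n = 146 per group.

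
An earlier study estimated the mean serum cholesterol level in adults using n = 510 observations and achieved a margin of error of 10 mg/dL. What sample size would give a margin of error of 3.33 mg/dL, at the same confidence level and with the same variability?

Margin of error scales as 1/√n, so n₂ = n₁·(E₁/E₂)².
n₂ = 510 × (10/3.33)² = 510 × 9.018 = 4599.18
Round up: n₂ = 4600.

4600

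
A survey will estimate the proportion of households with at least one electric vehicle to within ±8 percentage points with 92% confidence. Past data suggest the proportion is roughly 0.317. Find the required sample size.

104

For a proportion with margin E = 0.08 at 92% confidence, z = 1.751.
n = p̂(1−p̂)(z/E)² = 0.317 × 0.683 × (1.751/0.08)² = 103.72
Round up: n = 104.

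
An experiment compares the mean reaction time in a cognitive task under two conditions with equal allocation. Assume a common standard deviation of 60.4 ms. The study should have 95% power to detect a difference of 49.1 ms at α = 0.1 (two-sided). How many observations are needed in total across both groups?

For two equal groups, n per group = 2·((z_{α/2} + z_β)·σ/δ)².
z_{α/2} = 1.645; z_β = 1.645 (power 95%).
n = 2 × (3.290 × 60.4 / 49.1)² = 2 × 16.38 = 32.76
Round up: n = 33 per group.
Total across both groups: 2 × 33 = 66.

66 total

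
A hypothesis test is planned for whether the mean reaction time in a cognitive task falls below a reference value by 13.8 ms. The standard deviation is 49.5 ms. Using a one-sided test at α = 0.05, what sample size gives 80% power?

80

For a one-sample z-test, n = ((z_α + z_β)·σ/δ)².
z_α = 1.645 (one-sided α = 0.05); z_β = 0.842 (power 80% → β = 0.2).
n = (2.487 × 49.5 / 13.8)² = 79.58
Round up: n = 80.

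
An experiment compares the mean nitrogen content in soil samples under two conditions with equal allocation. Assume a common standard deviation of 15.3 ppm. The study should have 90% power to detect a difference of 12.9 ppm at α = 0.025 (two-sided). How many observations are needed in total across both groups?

70 total

For two equal groups, n per group = 2·((z_{α/2} + z_β)·σ/δ)².
z_{α/2} = 2.241; z_β = 1.282 (power 90%).
n = 2 × (3.523 × 15.3 / 12.9)² = 2 × 17.46 = 34.92
Round up: n = 35 per group.
Total across both groups: 2 × 35 = 70.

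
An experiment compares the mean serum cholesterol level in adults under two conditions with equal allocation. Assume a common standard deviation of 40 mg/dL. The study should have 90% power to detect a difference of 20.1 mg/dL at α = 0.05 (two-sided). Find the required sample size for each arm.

84 per group

For two equal groups, n per group = 2·((z_{α/2} + z_β)·σ/δ)².
z_{α/2} = 1.960; z_β = 1.282 (power 90%).
n = 2 × (3.242 × 40 / 20.1)² = 2 × 41.62 = 83.24
Round up: n = 84 per group.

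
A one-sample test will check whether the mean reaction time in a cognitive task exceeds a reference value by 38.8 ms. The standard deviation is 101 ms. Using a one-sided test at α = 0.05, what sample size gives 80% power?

42

For a one-sample z-test, n = ((z_α + z_β)·σ/δ)².
z_α = 1.645 (one-sided α = 0.05); z_β = 0.842 (power 80% → β = 0.2).
n = (2.487 × 101 / 38.8)² = 41.91
Round up: n = 42.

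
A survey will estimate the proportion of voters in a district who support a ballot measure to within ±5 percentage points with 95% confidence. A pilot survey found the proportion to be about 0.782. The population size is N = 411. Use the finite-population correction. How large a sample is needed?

161

For a proportion with margin E = 0.05 at 95% confidence, z = 1.960.
n = p̂(1−p̂)(z/E)² = 0.782 × 0.218 × (1.960/0.05)² = 261.96 — call this n₀.
Finite-population correction with N = 411: n = n₀ / (1 + (n₀−1)/N) = 261.96 / 1.635 = 160.22
Round up: n = 161.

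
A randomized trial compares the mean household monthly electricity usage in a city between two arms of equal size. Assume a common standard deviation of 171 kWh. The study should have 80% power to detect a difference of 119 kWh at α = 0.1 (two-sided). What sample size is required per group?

For two equal groups, n per group = 2·((z_{α/2} + z_β)·σ/δ)².
z_{α/2} = 1.645; z_β = 0.842 (power 80%).
n = 2 × (2.487 × 171 / 119)² = 2 × 12.77 = 25.54
Round up: n = 26 per group.

26 per group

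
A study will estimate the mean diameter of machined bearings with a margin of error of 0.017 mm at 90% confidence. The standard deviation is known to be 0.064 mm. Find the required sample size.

39

For a mean, the margin of error is E = z·σ/√n, so n = (zσ/E)².
At 90% confidence, z = 1.645.
n = (1.645 × 0.064 / 0.017)² = 38.35
Round up: n = 39.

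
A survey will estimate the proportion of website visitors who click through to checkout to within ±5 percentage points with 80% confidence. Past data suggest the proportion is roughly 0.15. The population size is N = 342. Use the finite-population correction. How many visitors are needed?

68

For a proportion with margin E = 0.05 at 80% confidence, z = 1.282.
n = p̂(1−p̂)(z/E)² = 0.15 × 0.85 × (1.282/0.05)² = 83.82 — call this n₀.
Finite-population correction with N = 342: n = n₀ / (1 + (n₀−1)/N) = 83.82 / 1.242 = 67.49
Round up: n = 68.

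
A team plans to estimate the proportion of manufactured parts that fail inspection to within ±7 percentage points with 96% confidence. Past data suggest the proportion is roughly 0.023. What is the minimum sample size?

For a proportion with margin E = 0.07 at 96% confidence, z = 2.054.
n = p̂(1−p̂)(z/E)² = 0.023 × 0.977 × (2.054/0.07)² = 19.35
Round up: n = 20.

20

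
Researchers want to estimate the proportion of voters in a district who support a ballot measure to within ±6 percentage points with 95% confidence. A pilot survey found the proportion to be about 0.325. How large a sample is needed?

n = 235

For a proportion with margin E = 0.06 at 95% confidence, z = 1.960.
n = p̂(1−p̂)(z/E)² = 0.325 × 0.675 × (1.960/0.06)² = 234.10
Round up: n = 235.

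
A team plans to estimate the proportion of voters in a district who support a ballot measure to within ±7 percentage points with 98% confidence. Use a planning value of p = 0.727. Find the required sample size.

220

For a proportion with margin E = 0.07 at 98% confidence, z = 2.326.
n = p̂(1−p̂)(z/E)² = 0.727 × 0.273 × (2.326/0.07)² = 219.14
Round up: n = 220.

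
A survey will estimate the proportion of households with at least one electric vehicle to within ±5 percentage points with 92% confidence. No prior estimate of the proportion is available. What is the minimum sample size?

For a proportion with margin E = 0.05 at 92% confidence, z = 1.751.
With no prior estimate, use p = 0.5, which maximizes p(1−p) at 0.25.
n = 0.25 × (z/E)² = 0.25 × (1.751/0.05)² = 306.60
Round up: n = 307.

n = 307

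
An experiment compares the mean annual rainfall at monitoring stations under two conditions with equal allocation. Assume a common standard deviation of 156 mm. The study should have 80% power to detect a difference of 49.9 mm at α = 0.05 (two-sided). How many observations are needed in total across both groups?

For two equal groups, n per group = 2·((z_{α/2} + z_β)·σ/δ)².
z_{α/2} = 1.960; z_β = 0.842 (power 80%).
n = 2 × (2.802 × 156 / 49.9)² = 2 × 76.73 = 153.46
Round up: n = 154 per group.
Total across both groups: 2 × 154 = 308.

308 total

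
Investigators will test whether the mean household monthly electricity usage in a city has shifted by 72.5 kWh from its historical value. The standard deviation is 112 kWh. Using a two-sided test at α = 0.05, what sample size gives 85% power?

For a one-sample z-test, n = ((z_{α/2} + z_β)·σ/δ)².
z_{α/2} = 1.960 (two-sided α = 0.05); z_β = 1.036 (power 85% → β = 0.15).
n = (2.996 × 112 / 72.5)² = 21.42
Round up: n = 22.

22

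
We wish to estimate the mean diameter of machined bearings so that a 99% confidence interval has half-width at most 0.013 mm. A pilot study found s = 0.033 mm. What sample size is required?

43

For a mean, the margin of error is E = z·σ/√n, so n = (zσ/E)².
At 99% confidence, z = 2.576.
n = (2.576 × 0.033 / 0.013)² = 42.76
Round up: n = 43.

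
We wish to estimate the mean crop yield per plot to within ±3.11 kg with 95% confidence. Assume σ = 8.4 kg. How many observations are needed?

For a mean, the margin of error is E = z·σ/√n, so n = (zσ/E)².
At 95% confidence, z = 1.960.
n = (1.960 × 8.4 / 3.11)² = 28.03
Round up: n = 29.

29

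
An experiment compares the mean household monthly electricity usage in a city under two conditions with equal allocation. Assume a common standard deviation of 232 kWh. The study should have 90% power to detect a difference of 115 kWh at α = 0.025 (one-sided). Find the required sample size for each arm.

For two equal groups, n per group = 2·((z_α + z_β)·σ/δ)².
z_α = 1.960; z_β = 1.282 (power 90%).
n = 2 × (3.242 × 232 / 115)² = 2 × 42.78 = 85.56
Round up: n = 86 per group.

86 per group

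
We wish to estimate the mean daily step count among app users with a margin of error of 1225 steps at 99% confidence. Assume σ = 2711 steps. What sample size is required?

33

For a mean, the margin of error is E = z·σ/√n, so n = (zσ/E)².
At 99% confidence, z = 2.576.
n = (2.576 × 2711 / 1225)² = 32.50
Round up: n = 33.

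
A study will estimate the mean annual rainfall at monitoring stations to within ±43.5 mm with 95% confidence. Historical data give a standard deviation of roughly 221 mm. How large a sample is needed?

For a mean, the margin of error is E = z·σ/√n, so n = (zσ/E)².
At 95% confidence, z = 1.960.
n = (1.960 × 221 / 43.5)² = 99.16
Round up: n = 100.

100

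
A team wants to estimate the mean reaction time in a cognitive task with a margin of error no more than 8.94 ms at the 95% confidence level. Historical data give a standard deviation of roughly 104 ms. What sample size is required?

For a mean, the margin of error is E = z·σ/√n, so n = (zσ/E)².
At 95% confidence, z = 1.960.
n = (1.960 × 104 / 8.94)² = 519.88
Round up: n = 520.

520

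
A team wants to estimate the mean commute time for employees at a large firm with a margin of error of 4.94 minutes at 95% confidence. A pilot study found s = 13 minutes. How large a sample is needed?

n = 27

For a mean, the margin of error is E = z·σ/√n, so n = (zσ/E)².
At 95% confidence, z = 1.960.
n = (1.960 × 13 / 4.94)² = 26.60
Round up: n = 27.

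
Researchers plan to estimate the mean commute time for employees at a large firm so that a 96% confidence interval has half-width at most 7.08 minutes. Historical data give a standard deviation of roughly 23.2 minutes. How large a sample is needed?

For a mean, the margin of error is E = z·σ/√n, so n = (zσ/E)².
At 96% confidence, z = 2.054.
n = (2.054 × 23.2 / 7.08)² = 45.30
Round up: n = 46.

46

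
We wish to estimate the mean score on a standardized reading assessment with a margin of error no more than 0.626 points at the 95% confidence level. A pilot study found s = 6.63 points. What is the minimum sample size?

For a mean, the margin of error is E = z·σ/√n, so n = (zσ/E)².
At 95% confidence, z = 1.960.
n = (1.960 × 6.63 / 0.626)² = 430.91
Round up: n = 431.

n = 431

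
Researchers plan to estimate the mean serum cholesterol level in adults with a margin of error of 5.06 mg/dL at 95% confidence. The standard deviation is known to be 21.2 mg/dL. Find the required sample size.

n = 68

For a mean, the margin of error is E = z·σ/√n, so n = (zσ/E)².
At 95% confidence, z = 1.960.
n = (1.960 × 21.2 / 5.06)² = 67.43
Round up: n = 68.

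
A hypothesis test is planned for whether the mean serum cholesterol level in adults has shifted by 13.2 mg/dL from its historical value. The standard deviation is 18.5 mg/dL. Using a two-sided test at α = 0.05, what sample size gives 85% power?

18

For a one-sample z-test, n = ((z_{α/2} + z_β)·σ/δ)².
z_{α/2} = 1.960 (two-sided α = 0.05); z_β = 1.036 (power 85% → β = 0.15).
n = (2.996 × 18.5 / 13.2)² = 17.63
Round up: n = 18.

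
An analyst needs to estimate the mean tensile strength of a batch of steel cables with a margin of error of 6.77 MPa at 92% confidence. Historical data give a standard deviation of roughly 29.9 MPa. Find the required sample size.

60

For a mean, the margin of error is E = z·σ/√n, so n = (zσ/E)².
At 92% confidence, z = 1.751.
n = (1.751 × 29.9 / 6.77)² = 59.80
Round up: n = 60.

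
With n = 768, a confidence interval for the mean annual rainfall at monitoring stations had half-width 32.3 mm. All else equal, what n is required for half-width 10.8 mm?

6870

Margin of error scales as 1/√n, so n₂ = n₁·(E₁/E₂)².
n₂ = 768 × (32.3/10.8)² = 768 × 8.945 = 6869.76
Round up: n₂ = 6870.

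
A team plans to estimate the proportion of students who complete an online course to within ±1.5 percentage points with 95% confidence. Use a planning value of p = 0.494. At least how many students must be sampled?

n = 4268

For a proportion with margin E = 0.015 at 95% confidence, z = 1.960.
n = p̂(1−p̂)(z/E)² = 0.494 × 0.506 × (1.960/0.015)² = 4267.83
Round up: n = 4268.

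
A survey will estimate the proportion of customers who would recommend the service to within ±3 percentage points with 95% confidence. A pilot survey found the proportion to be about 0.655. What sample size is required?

965

For a proportion with margin E = 0.03 at 95% confidence, z = 1.960.
n = p̂(1−p̂)(z/E)² = 0.655 × 0.345 × (1.960/0.03)² = 964.56
Round up: n = 965.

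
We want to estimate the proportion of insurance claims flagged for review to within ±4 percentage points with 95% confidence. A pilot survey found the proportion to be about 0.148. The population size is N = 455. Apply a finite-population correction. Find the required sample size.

For a proportion with margin E = 0.04 at 95% confidence, z = 1.960.
n = p̂(1−p̂)(z/E)² = 0.148 × 0.852 × (1.960/0.04)² = 302.76 — call this n₀.
Finite-population correction with N = 455: n = n₀ / (1 + (n₀−1)/N) = 302.76 / 1.663 = 182.06
Round up: n = 183.

183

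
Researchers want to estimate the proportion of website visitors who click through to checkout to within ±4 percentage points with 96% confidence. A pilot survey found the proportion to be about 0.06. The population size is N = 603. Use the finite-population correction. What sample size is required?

n = 120

For a proportion with margin E = 0.04 at 96% confidence, z = 2.054.
n = p̂(1−p̂)(z/E)² = 0.06 × 0.94 × (2.054/0.04)² = 148.72 — call this n₀.
Finite-population correction with N = 603: n = n₀ / (1 + (n₀−1)/N) = 148.72 / 1.245 = 119.45
Round up: n = 120.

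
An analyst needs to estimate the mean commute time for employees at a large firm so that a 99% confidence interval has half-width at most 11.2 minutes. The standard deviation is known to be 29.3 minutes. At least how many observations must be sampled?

46

For a mean, the margin of error is E = z·σ/√n, so n = (zσ/E)².
At 99% confidence, z = 2.576.
n = (2.576 × 29.3 / 11.2)² = 45.41
Round up: n = 46.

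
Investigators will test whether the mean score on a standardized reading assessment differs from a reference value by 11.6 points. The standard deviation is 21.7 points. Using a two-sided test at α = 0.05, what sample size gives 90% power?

37

For a one-sample z-test, n = ((z_{α/2} + z_β)·σ/δ)².
z_{α/2} = 1.960 (two-sided α = 0.05); z_β = 1.282 (power 90% → β = 0.1).
n = (3.242 × 21.7 / 11.6)² = 36.78
Round up: n = 37.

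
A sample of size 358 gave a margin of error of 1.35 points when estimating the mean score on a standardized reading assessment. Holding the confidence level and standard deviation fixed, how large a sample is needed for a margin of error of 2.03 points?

159

Margin of error scales as 1/√n, so n₂ = n₁·(E₁/E₂)².
n₂ = 358 × (1.35/2.03)² = 358 × 0.4423 = 158.34
Round up: n₂ = 159.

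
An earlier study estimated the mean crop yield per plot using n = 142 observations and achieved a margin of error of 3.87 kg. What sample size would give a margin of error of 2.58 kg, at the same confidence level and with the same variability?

Margin of error scales as 1/√n, so n₂ = n₁·(E₁/E₂)².
n₂ = 142 × (3.87/2.58)² = 142 × 2.25 = 319.50
Round up: n₂ = 320.

320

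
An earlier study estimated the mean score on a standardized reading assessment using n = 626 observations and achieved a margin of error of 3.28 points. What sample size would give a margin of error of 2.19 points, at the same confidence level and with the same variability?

Margin of error scales as 1/√n, so n₂ = n₁·(E₁/E₂)².
n₂ = 626 × (3.28/2.19)² = 626 × 2.243 = 1404.12
Round up: n₂ = 1405.

1405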